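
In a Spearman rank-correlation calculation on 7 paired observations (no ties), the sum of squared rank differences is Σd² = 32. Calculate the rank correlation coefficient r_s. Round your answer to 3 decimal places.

0.429

ρ = 1 − 6Σd² / [n(n²−1)] = 1 − 6×32 / (7×48)
  = 1 − 192/336 = 1 − 0.5714 ≈ 0.429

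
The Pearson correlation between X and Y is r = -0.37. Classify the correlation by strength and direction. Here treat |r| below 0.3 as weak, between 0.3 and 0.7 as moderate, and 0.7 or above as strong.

r = -0.37 < 0 so the relationship is negative.
|r| = 0.37, which falls in the moderate range.

moderate negative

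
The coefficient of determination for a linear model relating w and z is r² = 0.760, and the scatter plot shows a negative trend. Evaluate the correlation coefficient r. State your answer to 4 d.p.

|r| = √0.760 = 0.8718
The association is negative, so r = −0.8718.

-0.8718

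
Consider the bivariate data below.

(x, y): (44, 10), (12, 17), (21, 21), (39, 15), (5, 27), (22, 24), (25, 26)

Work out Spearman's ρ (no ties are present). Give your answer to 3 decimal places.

Rank x: 7, 2, 3, 6, 1, 4, 5
Rank y: 1, 3, 4, 2, 7, 5, 6
d = rank(x) − rank(y): 6, -1, -1, 4, -6, -1, -1; Σd² = 92
ρ = 1 − 6Σd² / [n(n²−1)] = 1 − 6×92 / (7×48) = 1 − 552/336 ≈ -0.643

-0.643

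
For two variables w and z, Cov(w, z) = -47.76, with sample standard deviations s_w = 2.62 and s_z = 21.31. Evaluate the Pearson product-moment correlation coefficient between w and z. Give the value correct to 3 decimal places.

r = Cov(w,z) / (s_w · s_z) = -47.76 / (2.62 × 21.31)
  = -47.76 / 55.8322 ≈ -0.855

-0.855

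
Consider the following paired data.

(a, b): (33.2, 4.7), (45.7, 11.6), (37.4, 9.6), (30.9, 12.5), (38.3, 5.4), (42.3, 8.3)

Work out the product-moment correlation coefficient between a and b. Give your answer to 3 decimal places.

n = 6, Σa = 227.8, Σb = 52.1, Σa² = 8800.48, Σb² = 503.11, Σab = 1989.36
nΣab − ΣaΣb = 11936.16 − 11868.38 = 67.78
nΣa² − (Σa)² = 52802.88 − 51892.84 = 910.04; nΣb² − (Σb)² = 3018.66 − 2714.41 = 304.25
r = 67.78 / √(910.04 × 304.25) = 67.78 / 526.1936 ≈ 0.129

0.129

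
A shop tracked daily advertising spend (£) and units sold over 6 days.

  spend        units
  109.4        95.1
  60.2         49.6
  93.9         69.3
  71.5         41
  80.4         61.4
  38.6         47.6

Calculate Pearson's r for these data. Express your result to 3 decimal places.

0.837

n = 6, Σx = 454, Σy = 364, Σx² = 37475.98, Σy² = 24023.38, Σxy = 29602.55
nΣxy − ΣxΣy = 177615.3 − 165256 = 12359.3
nΣx² − (Σx)² = 224855.88 − 206116 = 18739.88; nΣy² − (Σy)² = 144140.28 − 132496 = 11644.28
r = 12359.3 / √(18739.88 × 11644.28) = 12359.3 / 14772.0144 ≈ 0.837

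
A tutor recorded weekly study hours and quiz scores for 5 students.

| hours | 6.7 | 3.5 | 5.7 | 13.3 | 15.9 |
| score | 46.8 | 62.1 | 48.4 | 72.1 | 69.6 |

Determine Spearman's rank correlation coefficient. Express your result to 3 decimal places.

Rank hours: 3, 1, 2, 4, 5
Rank score: 1, 3, 2, 5, 4
d = rank(hours) − rank(score): 2, -2, 0, -1, 1; Σd² = 10
ρ = 1 − 6Σd² / [n(n²−1)] = 1 − 6×10 / (5×24) = 1 − 60/120 ≈ 0.500

0.500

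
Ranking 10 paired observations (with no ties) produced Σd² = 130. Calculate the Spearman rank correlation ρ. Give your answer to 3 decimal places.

0.212

ρ = 1 − 6Σd² / [n(n²−1)] = 1 − 6×130 / (10×99)
  = 1 − 780/990 = 1 − 0.7879 ≈ 0.212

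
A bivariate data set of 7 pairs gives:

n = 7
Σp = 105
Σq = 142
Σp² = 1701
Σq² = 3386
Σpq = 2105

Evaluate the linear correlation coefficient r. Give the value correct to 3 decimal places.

r = (nΣpq − ΣpΣq) / √[(nΣp² − (Σp)²)(nΣq² − (Σq)²)]
Numerator: 7×2105 − 105×142 = -175
Denominator: √[(11907 − 11025)(23702 − 20164)] = √[882 × 3538] = 1766.4982
r = -175 / 1766.4982 ≈ -0.099

-0.099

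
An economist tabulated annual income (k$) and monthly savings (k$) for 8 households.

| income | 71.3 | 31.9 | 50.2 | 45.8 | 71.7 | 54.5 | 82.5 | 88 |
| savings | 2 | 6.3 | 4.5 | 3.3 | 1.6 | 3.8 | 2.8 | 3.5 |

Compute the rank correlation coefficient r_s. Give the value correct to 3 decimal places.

-0.571

Rank income: 5, 1, 3, 2, 6, 4, 7, 8
Rank savings: 2, 8, 7, 4, 1, 6, 3, 5
d = rank(income) − rank(savings): 3, -7, -4, -2, 5, -2, 4, 3; Σd² = 132
ρ = 1 − 6Σd² / [n(n²−1)] = 1 − 6×132 / (8×63) = 1 − 792/504 ≈ -0.571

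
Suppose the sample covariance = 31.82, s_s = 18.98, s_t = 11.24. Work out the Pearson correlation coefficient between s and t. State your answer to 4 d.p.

r = Cov(s,t) / (s_s · s_t) = 31.82 / (18.98 × 11.24)
  = 31.82 / 213.3352 ≈ 0.1492

0.1492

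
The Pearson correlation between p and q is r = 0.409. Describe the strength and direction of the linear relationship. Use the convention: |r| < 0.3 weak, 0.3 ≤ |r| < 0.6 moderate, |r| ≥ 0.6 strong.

moderate positive

r = 0.409 > 0 so the relationship is positive.
|r| = 0.409, which falls in the moderate range.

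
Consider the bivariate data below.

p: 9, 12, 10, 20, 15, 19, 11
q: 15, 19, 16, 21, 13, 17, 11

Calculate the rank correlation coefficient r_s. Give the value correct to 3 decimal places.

0.536

Rank p: 1, 4, 2, 7, 5, 6, 3
Rank q: 3, 6, 4, 7, 2, 5, 1
d = rank(p) − rank(q): -2, -2, -2, 0, 3, 1, 2; Σd² = 26
ρ = 1 − 6Σd² / [n(n²−1)] = 1 − 6×26 / (7×48) = 1 − 156/336 ≈ 0.536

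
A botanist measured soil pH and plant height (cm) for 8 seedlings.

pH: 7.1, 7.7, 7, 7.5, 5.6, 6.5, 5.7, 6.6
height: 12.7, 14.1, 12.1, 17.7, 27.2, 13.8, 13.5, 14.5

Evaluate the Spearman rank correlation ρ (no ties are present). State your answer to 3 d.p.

Rank pH: 6, 8, 5, 7, 1, 3, 2, 4
Rank height: 2, 5, 1, 7, 8, 4, 3, 6
d = rank(pH) − rank(height): 4, 3, 4, 0, -7, -1, -1, -2; Σd² = 96
ρ = 1 − 6Σd² / [n(n²−1)] = 1 − 6×96 / (8×63) = 1 − 576/504 ≈ -0.143

-0.143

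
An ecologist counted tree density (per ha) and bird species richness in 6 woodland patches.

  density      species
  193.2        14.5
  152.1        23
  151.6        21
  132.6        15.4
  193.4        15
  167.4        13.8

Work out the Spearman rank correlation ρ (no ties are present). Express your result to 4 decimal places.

Rank density: 5, 3, 2, 1, 6, 4
Rank species: 2, 6, 5, 4, 3, 1
d = rank(density) − rank(species): 3, -3, -3, -3, 3, 3; Σd² = 54
ρ = 1 − 6Σd² / [n(n²−1)] = 1 − 6×54 / (6×35) = 1 − 324/210 ≈ -0.5429

-0.5429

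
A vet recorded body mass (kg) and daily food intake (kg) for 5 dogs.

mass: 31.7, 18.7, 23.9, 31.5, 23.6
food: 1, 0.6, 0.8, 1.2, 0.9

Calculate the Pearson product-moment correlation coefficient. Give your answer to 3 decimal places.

n = 5, Σx = 129.4, Σy = 4.5, Σx² = 3475, Σy² = 4.25, Σxy = 121.08
nΣxy − ΣxΣy = 605.4 − 582.3 = 23.1
nΣx² − (Σx)² = 17375 − 16744.36 = 630.64; nΣy² − (Σy)² = 21.25 − 20.25 = 1
r = 23.1 / √(630.64 × 1) = 23.1 / 25.1125 ≈ 0.920

0.920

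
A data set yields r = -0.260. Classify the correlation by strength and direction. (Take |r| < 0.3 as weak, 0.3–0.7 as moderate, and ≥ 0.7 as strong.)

r = -0.260 < 0 so the relationship is negative.
|r| = 0.260, which falls in the weak range.

weak negative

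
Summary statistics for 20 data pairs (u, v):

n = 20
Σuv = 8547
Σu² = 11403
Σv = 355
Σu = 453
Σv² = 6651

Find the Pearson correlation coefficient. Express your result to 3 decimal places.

r = (nΣuv − ΣuΣv) / √[(nΣu² − (Σu)²)(nΣv² − (Σv)²)]
Numerator: 20×8547 − 453×355 = 10125
Denominator: √[(228060 − 205209)(133020 − 126025)] = √[22851 × 6995] = 12642.8931
r = 10125 / 12642.8931 ≈ 0.801

0.801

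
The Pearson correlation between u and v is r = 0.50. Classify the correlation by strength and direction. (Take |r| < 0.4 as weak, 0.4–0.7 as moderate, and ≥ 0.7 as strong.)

r = 0.50 > 0 so the relationship is positive.
|r| = 0.50, which falls in the moderate range.

moderate positive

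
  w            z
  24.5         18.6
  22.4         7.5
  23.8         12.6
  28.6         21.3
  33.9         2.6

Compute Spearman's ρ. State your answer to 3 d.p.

0.000

Rank w: 3, 1, 2, 4, 5
Rank z: 4, 2, 3, 5, 1
d = rank(w) − rank(z): -1, -1, -1, -1, 4; Σd² = 20
ρ = 1 − 6Σd² / [n(n²−1)] = 1 − 6×20 / (5×24) = 1 − 120/120 ≈ 0.000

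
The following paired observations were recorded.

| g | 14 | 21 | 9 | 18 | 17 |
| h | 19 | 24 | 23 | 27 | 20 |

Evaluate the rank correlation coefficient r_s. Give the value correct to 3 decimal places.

Rank g: 2, 5, 1, 4, 3
Rank h: 1, 4, 3, 5, 2
d = rank(g) − rank(h): 1, 1, -2, -1, 1; Σd² = 8
ρ = 1 − 6Σd² / [n(n²−1)] = 1 − 6×8 / (5×24) = 1 − 48/120 ≈ 0.600

0.600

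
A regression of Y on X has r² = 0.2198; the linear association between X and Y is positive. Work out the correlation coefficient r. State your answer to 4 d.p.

0.4688

|r| = √0.2198 = 0.4688
The association is positive, so r = 0.4688.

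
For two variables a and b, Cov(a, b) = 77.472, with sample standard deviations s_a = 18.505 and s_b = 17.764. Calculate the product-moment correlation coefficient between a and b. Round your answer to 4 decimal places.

r = Cov(a,b) / (s_a · s_b) = 77.472 / (18.505 × 17.764)
  = 77.472 / 328.7228 ≈ 0.2357

0.2357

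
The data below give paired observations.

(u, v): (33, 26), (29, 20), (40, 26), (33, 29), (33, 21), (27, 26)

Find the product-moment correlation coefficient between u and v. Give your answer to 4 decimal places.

n = 6, Σu = 195, Σv = 148, Σu² = 6437, Σv² = 3710, Σuv = 4830
nΣuv − ΣuΣv = 28980 − 28860 = 120
nΣu² − (Σu)² = 38622 − 38025 = 597; nΣv² − (Σv)² = 22260 − 21904 = 356
r = 120 / √(597 × 356) = 120 / 461.0119 ≈ 0.2603

0.2603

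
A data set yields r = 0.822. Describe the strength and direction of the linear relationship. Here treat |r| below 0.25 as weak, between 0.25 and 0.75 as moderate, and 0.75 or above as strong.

strong positive

r = 0.822 > 0 so the relationship is positive.
|r| = 0.822, which falls in the strong range.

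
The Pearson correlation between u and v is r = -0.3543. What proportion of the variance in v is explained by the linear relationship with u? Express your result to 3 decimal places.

0.126

r² = (-0.3543)² = 0.126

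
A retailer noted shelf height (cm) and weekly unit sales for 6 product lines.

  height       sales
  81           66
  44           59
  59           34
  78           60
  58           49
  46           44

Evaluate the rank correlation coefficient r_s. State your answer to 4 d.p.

Rank height: 6, 1, 4, 5, 3, 2
Rank sales: 6, 4, 1, 5, 3, 2
d = rank(height) − rank(sales): 0, -3, 3, 0, 0, 0; Σd² = 18
ρ = 1 − 6Σd² / [n(n²−1)] = 1 − 6×18 / (6×35) = 1 − 108/210 ≈ 0.4857

0.4857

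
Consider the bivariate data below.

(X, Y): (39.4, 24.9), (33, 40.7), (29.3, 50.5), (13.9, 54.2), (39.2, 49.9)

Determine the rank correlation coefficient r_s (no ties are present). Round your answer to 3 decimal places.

Rank X: 5, 3, 2, 1, 4
Rank Y: 1, 2, 4, 5, 3
d = rank(X) − rank(Y): 4, 1, -2, -4, 1; Σd² = 38
ρ = 1 − 6Σd² / [n(n²−1)] = 1 − 6×38 / (5×24) = 1 − 228/120 ≈ -0.900

-0.900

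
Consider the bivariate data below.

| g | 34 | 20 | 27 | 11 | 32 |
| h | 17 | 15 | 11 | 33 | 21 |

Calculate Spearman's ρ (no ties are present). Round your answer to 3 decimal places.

Rank g: 5, 2, 3, 1, 4
Rank h: 3, 2, 1, 5, 4
d = rank(g) − rank(h): 2, 0, 2, -4, 0; Σd² = 24
ρ = 1 − 6Σd² / [n(n²−1)] = 1 − 6×24 / (5×24) = 1 − 144/120 ≈ -0.200

-0.200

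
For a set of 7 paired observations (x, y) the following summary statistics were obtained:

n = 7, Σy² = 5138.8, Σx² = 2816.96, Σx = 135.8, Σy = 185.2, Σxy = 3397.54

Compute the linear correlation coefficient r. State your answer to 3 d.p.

r = (nΣxy − ΣxΣy) / √[(nΣx² − (Σx)²)(nΣy² − (Σy)²)]
Numerator: 7×3397.54 − 135.8×185.2 = -1367.38
Denominator: √[(19718.72 − 18441.64)(35971.6 − 34299.04)] = √[1277.08 × 1672.56] = 1461.5037
r = -1367.38 / 1461.5037 ≈ -0.936

-0.936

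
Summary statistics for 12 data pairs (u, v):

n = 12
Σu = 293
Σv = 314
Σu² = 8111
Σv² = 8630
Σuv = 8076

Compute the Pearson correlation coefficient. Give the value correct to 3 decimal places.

0.650

r = (nΣuv − ΣuΣv) / √[(nΣu² − (Σu)²)(nΣv² − (Σv)²)]
Numerator: 12×8076 − 293×314 = 4910
Denominator: √[(97332 − 85849)(103560 − 98596)] = √[11483 × 4964] = 7549.9412
r = 4910 / 7549.9412 ≈ 0.650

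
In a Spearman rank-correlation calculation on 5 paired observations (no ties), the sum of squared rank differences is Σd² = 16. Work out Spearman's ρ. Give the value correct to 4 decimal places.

ρ = 1 − 6Σd² / [n(n²−1)] = 1 − 6×16 / (5×24)
  = 1 − 96/120 = 1 − 0.80000 ≈ 0.2000

0.2000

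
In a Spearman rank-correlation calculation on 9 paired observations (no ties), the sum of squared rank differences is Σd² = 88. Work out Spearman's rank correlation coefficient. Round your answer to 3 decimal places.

ρ = 1 − 6Σd² / [n(n²−1)] = 1 − 6×88 / (9×80)
  = 1 − 528/720 = 1 − 0.7333 ≈ 0.267

0.267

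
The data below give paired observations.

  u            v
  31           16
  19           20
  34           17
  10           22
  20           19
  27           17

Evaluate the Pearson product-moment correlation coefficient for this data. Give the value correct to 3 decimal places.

n = 6, Σu = 141, Σv = 111, Σu² = 3707, Σv² = 2079, Σuv = 2513
nΣuv − ΣuΣv = 15078 − 15651 = -573
nΣu² − (Σu)² = 22242 − 19881 = 2361; nΣv² − (Σv)² = 12474 − 12321 = 153
r = -573 / √(2361 × 153) = -573 / 601.0266 ≈ -0.953

-0.953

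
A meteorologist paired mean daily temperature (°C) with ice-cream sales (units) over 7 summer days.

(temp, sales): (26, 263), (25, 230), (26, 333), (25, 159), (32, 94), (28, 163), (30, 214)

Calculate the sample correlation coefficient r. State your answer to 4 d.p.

n = 7, Σx = 192, Σy = 1456, Σx² = 5310, Σy² = 339440, Σxy = 39213
nΣxy − ΣxΣy = 274491 − 279552 = -5061
nΣx² − (Σx)² = 37170 − 36864 = 306; nΣy² − (Σy)² = 2376080 − 2119936 = 256144
r = -5061 / √(306 × 256144) = -5061 / 8853.2516 ≈ -0.5717

-0.5717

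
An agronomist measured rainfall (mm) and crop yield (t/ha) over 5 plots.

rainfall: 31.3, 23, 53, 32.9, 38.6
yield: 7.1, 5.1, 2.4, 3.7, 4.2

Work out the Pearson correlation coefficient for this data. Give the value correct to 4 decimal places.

n = 5, Σx = 178.8, Σy = 22.5, Σx² = 6890.06, Σy² = 113.51, Σxy = 750.58
nΣxy − ΣxΣy = 3752.9 − 4023 = -270.1
nΣx² − (Σx)² = 34450.3 − 31969.44 = 2480.86; nΣy² − (Σy)² = 567.55 − 506.25 = 61.3
r = -270.1 / √(2480.86 × 61.3) = -270.1 / 389.9702 ≈ -0.6926

-0.6926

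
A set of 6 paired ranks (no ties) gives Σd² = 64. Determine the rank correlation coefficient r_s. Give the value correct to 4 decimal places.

-0.8286

ρ = 1 − 6Σd² / [n(n²−1)] = 1 − 6×64 / (6×35)
  = 1 − 384/210 = 1 − 1.82857 ≈ -0.8286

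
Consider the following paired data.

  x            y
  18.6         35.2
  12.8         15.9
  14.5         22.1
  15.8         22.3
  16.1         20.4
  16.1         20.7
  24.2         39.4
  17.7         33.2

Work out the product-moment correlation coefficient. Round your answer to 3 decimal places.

n = 8, Σx = 135.8, Σy = 209.2, Σx² = 2387.04, Σy² = 5976.8, Σxy = 3733.86
nΣxy − ΣxΣy = 29870.88 − 28409.36 = 1461.52
nΣx² − (Σx)² = 19096.32 − 18441.64 = 654.68; nΣy² − (Σy)² = 47814.4 − 43764.64 = 4049.76
r = 1461.52 / √(654.68 × 4049.76) = 1461.52 / 1628.2803 ≈ 0.898

0.898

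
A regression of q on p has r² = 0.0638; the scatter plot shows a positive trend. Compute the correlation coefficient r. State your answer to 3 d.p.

0.253

|r| = √0.0638 = 0.253
The association is positive, so r = 0.253.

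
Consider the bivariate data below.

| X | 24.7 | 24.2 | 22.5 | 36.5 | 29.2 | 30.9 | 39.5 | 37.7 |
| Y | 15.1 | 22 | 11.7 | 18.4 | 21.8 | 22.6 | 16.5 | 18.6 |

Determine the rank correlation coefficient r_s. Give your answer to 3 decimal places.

0.143

Rank X: 3, 2, 1, 6, 4, 5, 8, 7
Rank Y: 2, 7, 1, 4, 6, 8, 3, 5
d = rank(X) − rank(Y): 1, -5, 0, 2, -2, -3, 5, 2; Σd² = 72
ρ = 1 − 6Σd² / [n(n²−1)] = 1 − 6×72 / (8×63) = 1 − 432/504 ≈ 0.143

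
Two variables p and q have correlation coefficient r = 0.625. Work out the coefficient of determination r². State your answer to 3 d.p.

0.391

r² = (0.625)² = 0.391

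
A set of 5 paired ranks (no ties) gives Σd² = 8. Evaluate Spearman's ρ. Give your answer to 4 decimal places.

0.6000

ρ = 1 − 6Σd² / [n(n²−1)] = 1 − 6×8 / (5×24)
  = 1 − 48/120 = 1 − 0.40000 ≈ 0.6000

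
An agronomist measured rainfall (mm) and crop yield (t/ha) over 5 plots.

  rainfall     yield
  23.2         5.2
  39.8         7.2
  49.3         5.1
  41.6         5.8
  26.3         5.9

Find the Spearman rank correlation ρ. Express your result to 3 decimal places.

-0.300

Rank rainfall: 1, 3, 5, 4, 2
Rank yield: 2, 5, 1, 3, 4
d = rank(rainfall) − rank(yield): -1, -2, 4, 1, -2; Σd² = 26
ρ = 1 − 6Σd² / [n(n²−1)] = 1 − 6×26 / (5×24) = 1 − 156/120 ≈ -0.300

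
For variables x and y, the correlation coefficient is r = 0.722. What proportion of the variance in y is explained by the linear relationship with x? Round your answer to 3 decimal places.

r² = (0.722)² = 0.521

0.521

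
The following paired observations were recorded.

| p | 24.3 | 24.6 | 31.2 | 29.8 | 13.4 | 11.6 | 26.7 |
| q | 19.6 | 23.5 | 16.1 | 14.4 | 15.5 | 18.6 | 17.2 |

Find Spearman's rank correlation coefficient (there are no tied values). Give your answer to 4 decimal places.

Rank p: 3, 4, 7, 6, 2, 1, 5
Rank q: 6, 7, 3, 1, 2, 5, 4
d = rank(p) − rank(q): -3, -3, 4, 5, 0, -4, 1; Σd² = 76
ρ = 1 − 6Σd² / [n(n²−1)] = 1 − 6×76 / (7×48) = 1 − 456/336 ≈ -0.3571

-0.3571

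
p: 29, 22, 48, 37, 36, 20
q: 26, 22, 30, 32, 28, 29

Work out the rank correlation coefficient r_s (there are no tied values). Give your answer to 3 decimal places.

0.600

Rank p: 3, 2, 6, 5, 4, 1
Rank q: 2, 1, 5, 6, 3, 4
d = rank(p) − rank(q): 1, 1, 1, -1, 1, -3; Σd² = 14
ρ = 1 − 6Σd² / [n(n²−1)] = 1 − 6×14 / (6×35) = 1 − 84/210 ≈ 0.600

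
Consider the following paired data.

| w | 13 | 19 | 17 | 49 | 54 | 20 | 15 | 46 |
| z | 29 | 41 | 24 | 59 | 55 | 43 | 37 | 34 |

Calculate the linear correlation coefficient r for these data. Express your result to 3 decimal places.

n = 8, Σw = 233, Σz = 322, Σw² = 8877, Σz² = 13978, Σwz = 10404
nΣwz − ΣwΣz = 83232 − 75026 = 8206
nΣw² − (Σw)² = 71016 − 54289 = 16727; nΣz² − (Σz)² = 111824 − 103684 = 8140
r = 8206 / √(16727 × 8140) = 8206 / 11668.6666 ≈ 0.703

0.703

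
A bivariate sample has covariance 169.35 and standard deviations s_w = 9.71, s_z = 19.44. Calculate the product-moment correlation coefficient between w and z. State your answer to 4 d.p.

0.8972

r = Cov(w,z) / (s_w · s_z) = 169.35 / (9.71 × 19.44)
  = 169.35 / 188.7624 ≈ 0.8972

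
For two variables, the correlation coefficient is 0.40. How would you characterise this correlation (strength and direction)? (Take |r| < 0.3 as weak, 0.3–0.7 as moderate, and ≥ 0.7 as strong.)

moderate positive

r = 0.40 > 0 so the relationship is positive.
|r| = 0.40, which falls in the moderate range.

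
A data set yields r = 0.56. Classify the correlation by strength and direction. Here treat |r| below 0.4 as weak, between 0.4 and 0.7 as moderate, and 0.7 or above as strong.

moderate positive

r = 0.56 > 0 so the relationship is positive.
|r| = 0.56, which falls in the moderate range.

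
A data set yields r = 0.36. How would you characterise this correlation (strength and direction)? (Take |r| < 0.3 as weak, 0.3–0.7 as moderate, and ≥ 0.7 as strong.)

r = 0.36 > 0 so the relationship is positive.
|r| = 0.36, which falls in the moderate range.

moderate positive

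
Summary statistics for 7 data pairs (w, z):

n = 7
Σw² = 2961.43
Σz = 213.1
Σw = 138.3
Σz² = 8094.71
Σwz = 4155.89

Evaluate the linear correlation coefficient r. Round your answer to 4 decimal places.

r = (nΣwz − ΣwΣz) / √[(nΣw² − (Σw)²)(nΣz² − (Σz)²)]
Numerator: 7×4155.89 − 138.3×213.1 = -380.5
Denominator: √[(20730.01 − 19126.89)(56662.97 − 45411.61)] = √[1603.12 × 11251.36] = 4247.0319
r = -380.5 / 4247.0319 ≈ -0.0896

-0.0896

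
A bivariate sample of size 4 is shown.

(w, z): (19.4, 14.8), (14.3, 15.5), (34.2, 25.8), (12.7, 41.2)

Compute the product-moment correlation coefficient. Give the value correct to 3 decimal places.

n = 4, Σw = 80.6, Σz = 97.3, Σw² = 1911.78, Σz² = 2822.37, Σwz = 1914.37
nΣwz − ΣwΣz = 7657.48 − 7842.38 = -184.9
nΣw² − (Σw)² = 7647.12 − 6496.36 = 1150.76; nΣz² − (Σz)² = 11289.48 − 9467.29 = 1822.19
r = -184.9 / √(1150.76 × 1822.19) = -184.9 / 1448.0688 ≈ -0.128

-0.128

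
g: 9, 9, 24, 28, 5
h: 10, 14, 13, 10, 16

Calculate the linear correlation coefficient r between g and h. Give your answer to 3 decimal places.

n = 5, Σg = 75, Σh = 63, Σg² = 1547, Σh² = 821, Σgh = 888
nΣgh − ΣgΣh = 4440 − 4725 = -285
nΣg² − (Σg)² = 7735 − 5625 = 2110; nΣh² − (Σh)² = 4105 − 3969 = 136
r = -285 / √(2110 × 136) = -285 / 535.6865 ≈ -0.532

-0.532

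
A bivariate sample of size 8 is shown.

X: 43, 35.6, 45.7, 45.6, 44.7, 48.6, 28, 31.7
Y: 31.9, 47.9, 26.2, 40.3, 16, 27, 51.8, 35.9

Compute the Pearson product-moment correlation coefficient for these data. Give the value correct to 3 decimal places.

n = 8, ΣX = 322.9, ΣY = 277, ΣX² = 13433.15, ΣY² = 10579.6, ΣXY = 10727.79
nΣXY − ΣXΣY = 85822.32 − 89443.3 = -3620.98
nΣX² − (ΣX)² = 107465.2 − 104264.41 = 3200.79; nΣY² − (ΣY)² = 84636.8 − 76729 = 7907.8
r = -3620.98 / √(3200.79 × 7907.8) = -3620.98 / 5031.0245 ≈ -0.720

-0.720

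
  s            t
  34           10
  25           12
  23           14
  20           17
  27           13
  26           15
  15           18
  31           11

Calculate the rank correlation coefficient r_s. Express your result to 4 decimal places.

Rank s: 8, 4, 3, 2, 6, 5, 1, 7
Rank t: 1, 3, 5, 7, 4, 6, 8, 2
d = rank(s) − rank(t): 7, 1, -2, -5, 2, -1, -7, 5; Σd² = 158
ρ = 1 − 6Σd² / [n(n²−1)] = 1 − 6×158 / (8×63) = 1 − 948/504 ≈ -0.8810

-0.8810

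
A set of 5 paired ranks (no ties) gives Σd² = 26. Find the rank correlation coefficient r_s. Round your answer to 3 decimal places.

ρ = 1 − 6Σd² / [n(n²−1)] = 1 − 6×26 / (5×24)
  = 1 − 156/120 = 1 − 1.3000 ≈ -0.300

-0.300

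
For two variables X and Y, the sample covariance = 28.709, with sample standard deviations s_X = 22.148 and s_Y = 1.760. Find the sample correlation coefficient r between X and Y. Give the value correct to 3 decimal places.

0.736

r = Cov(X,Y) / (s_X · s_Y) = 28.709 / (22.148 × 1.760)
  = 28.709 / 38.9805 ≈ 0.736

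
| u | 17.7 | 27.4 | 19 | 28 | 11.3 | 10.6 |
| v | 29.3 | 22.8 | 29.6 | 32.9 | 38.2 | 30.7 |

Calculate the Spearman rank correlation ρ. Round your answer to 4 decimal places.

Rank u: 3, 5, 4, 6, 2, 1
Rank v: 2, 1, 3, 5, 6, 4
d = rank(u) − rank(v): 1, 4, 1, 1, -4, -3; Σd² = 44
ρ = 1 − 6Σd² / [n(n²−1)] = 1 − 6×44 / (6×35) = 1 − 264/210 ≈ -0.2571

-0.2571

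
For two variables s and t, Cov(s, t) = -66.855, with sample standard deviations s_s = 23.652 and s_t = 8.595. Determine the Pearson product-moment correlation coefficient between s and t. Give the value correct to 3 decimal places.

-0.329

r = Cov(s,t) / (s_s · s_t) = -66.855 / (23.652 × 8.595)
  = -66.855 / 203.2889 ≈ -0.329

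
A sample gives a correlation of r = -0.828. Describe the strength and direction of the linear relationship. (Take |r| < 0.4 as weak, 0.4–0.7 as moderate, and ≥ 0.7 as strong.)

strong negative

r = -0.828 < 0 so the relationship is negative.
|r| = 0.828, which falls in the strong range.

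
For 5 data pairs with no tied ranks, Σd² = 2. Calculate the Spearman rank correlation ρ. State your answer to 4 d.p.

0.9000

ρ = 1 − 6Σd² / [n(n²−1)] = 1 − 6×2 / (5×24)
  = 1 − 12/120 = 1 − 0.10000 ≈ 0.9000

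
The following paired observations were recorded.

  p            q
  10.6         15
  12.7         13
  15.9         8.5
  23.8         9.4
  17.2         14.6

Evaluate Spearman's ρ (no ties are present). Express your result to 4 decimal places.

Rank p: 1, 2, 3, 5, 4
Rank q: 5, 3, 1, 2, 4
d = rank(p) − rank(q): -4, -1, 2, 3, 0; Σd² = 30
ρ = 1 − 6Σd² / [n(n²−1)] = 1 − 6×30 / (5×24) = 1 − 180/120 ≈ -0.5000

-0.5000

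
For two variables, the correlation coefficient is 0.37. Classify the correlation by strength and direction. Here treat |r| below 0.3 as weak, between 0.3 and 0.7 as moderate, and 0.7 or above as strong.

moderate positive

r = 0.37 > 0 so the relationship is positive.
|r| = 0.37, which falls in the moderate range.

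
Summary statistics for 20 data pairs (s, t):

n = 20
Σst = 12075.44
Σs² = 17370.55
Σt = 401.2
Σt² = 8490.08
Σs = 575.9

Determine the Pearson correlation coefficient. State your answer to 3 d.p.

0.886

r = (nΣst − ΣsΣt) / √[(nΣs² − (Σs)²)(nΣt² − (Σt)²)]
Numerator: 20×12075.44 − 575.9×401.2 = 10457.72
Denominator: √[(347411 − 331660.81)(169801.6 − 160961.44)] = √[15750.19 × 8840.16] = 11799.7542
r = 10457.72 / 11799.7542 ≈ 0.886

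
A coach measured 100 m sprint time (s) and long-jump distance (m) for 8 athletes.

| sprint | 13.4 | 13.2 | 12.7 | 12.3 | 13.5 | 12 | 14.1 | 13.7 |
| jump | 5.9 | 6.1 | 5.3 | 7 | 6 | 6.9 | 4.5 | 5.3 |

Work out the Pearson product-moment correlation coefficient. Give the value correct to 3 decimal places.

-0.812

n = 8, Σx = 104.9, Σy = 47, Σx² = 1379.13, Σy² = 281.06, Σxy = 612.85
nΣxy − ΣxΣy = 4902.8 − 4930.3 = -27.5
nΣx² − (Σx)² = 11033.04 − 11004.01 = 29.03; nΣy² − (Σy)² = 2248.48 − 2209 = 39.48
r = -27.5 / √(29.03 × 39.48) = -27.5 / 33.8542 ≈ -0.812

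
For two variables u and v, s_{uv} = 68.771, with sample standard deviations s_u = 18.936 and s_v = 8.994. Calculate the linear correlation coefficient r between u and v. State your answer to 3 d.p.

r = Cov(u,v) / (s_u · s_v) = 68.771 / (18.936 × 8.994)
  = 68.771 / 170.3104 ≈ 0.404

0.404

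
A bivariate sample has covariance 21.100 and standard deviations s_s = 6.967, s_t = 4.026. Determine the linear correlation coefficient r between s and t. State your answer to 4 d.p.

r = Cov(s,t) / (s_s · s_t) = 21.100 / (6.967 × 4.026)
  = 21.100 / 28.0491 ≈ 0.7523

0.7523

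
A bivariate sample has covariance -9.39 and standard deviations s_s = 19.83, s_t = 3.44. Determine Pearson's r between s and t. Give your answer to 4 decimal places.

-0.1377

r = Cov(s,t) / (s_s · s_t) = -9.39 / (19.83 × 3.44)
  = -9.39 / 68.2152 ≈ -0.1377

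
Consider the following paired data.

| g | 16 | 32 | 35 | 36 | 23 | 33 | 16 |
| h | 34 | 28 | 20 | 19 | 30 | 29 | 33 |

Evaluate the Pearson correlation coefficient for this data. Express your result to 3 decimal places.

-0.857

n = 7, Σg = 191, Σh = 193, Σg² = 5675, Σh² = 5531, Σgh = 4999
nΣgh − ΣgΣh = 34993 − 36863 = -1870
nΣg² − (Σg)² = 39725 − 36481 = 3244; nΣh² − (Σh)² = 38717 − 37249 = 1468
r = -1870 / √(3244 × 1468) = -1870 / 2182.2447 ≈ -0.857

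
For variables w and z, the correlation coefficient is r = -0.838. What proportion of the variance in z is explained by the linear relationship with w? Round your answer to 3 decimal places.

r² = (-0.838)² = 0.702

0.702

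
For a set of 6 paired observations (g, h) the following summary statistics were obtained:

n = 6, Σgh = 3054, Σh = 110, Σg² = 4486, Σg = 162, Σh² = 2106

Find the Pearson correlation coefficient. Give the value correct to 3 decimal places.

r = (nΣgh − ΣgΣh) / √[(nΣg² − (Σg)²)(nΣh² − (Σh)²)]
Numerator: 6×3054 − 162×110 = 504
Denominator: √[(26916 − 26244)(12636 − 12100)] = √[672 × 536] = 600.1600
r = 504 / 600.1600 ≈ 0.840

0.840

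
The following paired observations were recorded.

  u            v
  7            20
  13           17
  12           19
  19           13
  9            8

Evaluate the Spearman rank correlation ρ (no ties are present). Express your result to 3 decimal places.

Rank u: 1, 4, 3, 5, 2
Rank v: 5, 3, 4, 2, 1
d = rank(u) − rank(v): -4, 1, -1, 3, 1; Σd² = 28
ρ = 1 − 6Σd² / [n(n²−1)] = 1 − 6×28 / (5×24) = 1 − 168/120 ≈ -0.400

-0.400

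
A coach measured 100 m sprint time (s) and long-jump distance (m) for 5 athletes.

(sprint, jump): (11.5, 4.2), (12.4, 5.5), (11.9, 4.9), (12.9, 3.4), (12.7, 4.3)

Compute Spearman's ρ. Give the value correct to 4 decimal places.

Rank sprint: 1, 3, 2, 5, 4
Rank jump: 2, 5, 4, 1, 3
d = rank(sprint) − rank(jump): -1, -2, -2, 4, 1; Σd² = 26
ρ = 1 − 6Σd² / [n(n²−1)] = 1 − 6×26 / (5×24) = 1 − 156/120 ≈ -0.3000

-0.3000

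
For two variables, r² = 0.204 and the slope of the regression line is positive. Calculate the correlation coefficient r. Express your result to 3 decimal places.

0.452

|r| = √0.204 = 0.452
The association is positive, so r = 0.452.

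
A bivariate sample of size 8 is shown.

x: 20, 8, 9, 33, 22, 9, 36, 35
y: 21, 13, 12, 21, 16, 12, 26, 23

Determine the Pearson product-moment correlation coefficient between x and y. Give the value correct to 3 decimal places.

n = 8, Σx = 172, Σy = 144, Σx² = 4720, Σy² = 2800, Σxy = 3526
nΣxy − ΣxΣy = 28208 − 24768 = 3440
nΣx² − (Σx)² = 37760 − 29584 = 8176; nΣy² − (Σy)² = 22400 − 20736 = 1664
r = 3440 / √(8176 × 1664) = 3440 / 3688.4772 ≈ 0.933

0.933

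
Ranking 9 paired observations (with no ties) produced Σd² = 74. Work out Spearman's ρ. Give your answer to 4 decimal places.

0.3833

ρ = 1 − 6Σd² / [n(n²−1)] = 1 − 6×74 / (9×80)
  = 1 − 444/720 = 1 − 0.61667 ≈ 0.3833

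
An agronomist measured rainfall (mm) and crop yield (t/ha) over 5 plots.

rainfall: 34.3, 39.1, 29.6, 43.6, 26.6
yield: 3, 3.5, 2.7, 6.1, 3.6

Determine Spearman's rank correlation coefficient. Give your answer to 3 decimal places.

Rank rainfall: 3, 4, 2, 5, 1
Rank yield: 2, 3, 1, 5, 4
d = rank(rainfall) − rank(yield): 1, 1, 1, 0, -3; Σd² = 12
ρ = 1 − 6Σd² / [n(n²−1)] = 1 − 6×12 / (5×24) = 1 − 72/120 ≈ 0.400

0.400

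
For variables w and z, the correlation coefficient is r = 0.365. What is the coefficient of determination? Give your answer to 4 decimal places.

0.1332

r² = (0.365)² = 0.1332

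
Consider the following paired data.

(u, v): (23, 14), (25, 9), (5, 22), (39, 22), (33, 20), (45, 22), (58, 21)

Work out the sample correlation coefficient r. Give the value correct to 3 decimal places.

n = 7, Σu = 228, Σv = 130, Σu² = 9178, Σv² = 2570, Σuv = 4383
nΣuv − ΣuΣv = 30681 − 29640 = 1041
nΣu² − (Σu)² = 64246 − 51984 = 12262; nΣv² − (Σv)² = 17990 − 16900 = 1090
r = 1041 / √(12262 × 1090) = 1041 / 3655.8966 ≈ 0.285

0.285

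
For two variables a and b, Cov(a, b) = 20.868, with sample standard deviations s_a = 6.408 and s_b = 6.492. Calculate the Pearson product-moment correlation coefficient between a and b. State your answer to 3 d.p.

0.502

r = Cov(a,b) / (s_a · s_b) = 20.868 / (6.408 × 6.492)
  = 20.868 / 41.6007 ≈ 0.502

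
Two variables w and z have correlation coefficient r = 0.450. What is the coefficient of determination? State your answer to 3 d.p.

0.203

r² = (0.450)² = 0.203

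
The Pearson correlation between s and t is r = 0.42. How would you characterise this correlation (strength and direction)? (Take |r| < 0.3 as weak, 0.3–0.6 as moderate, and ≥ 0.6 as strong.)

r = 0.42 > 0 so the relationship is positive.
|r| = 0.42, which falls in the moderate range.

moderate positive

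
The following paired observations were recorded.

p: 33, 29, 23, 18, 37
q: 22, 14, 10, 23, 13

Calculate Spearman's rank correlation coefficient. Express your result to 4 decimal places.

-0.3000

Rank p: 4, 3, 2, 1, 5
Rank q: 4, 3, 1, 5, 2
d = rank(p) − rank(q): 0, 0, 1, -4, 3; Σd² = 26
ρ = 1 − 6Σd² / [n(n²−1)] = 1 − 6×26 / (5×24) = 1 − 156/120 ≈ -0.3000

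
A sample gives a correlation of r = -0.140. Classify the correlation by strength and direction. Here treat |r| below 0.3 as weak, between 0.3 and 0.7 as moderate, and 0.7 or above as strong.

weak negative

r = -0.140 < 0 so the relationship is negative.
|r| = 0.140, which falls in the weak range.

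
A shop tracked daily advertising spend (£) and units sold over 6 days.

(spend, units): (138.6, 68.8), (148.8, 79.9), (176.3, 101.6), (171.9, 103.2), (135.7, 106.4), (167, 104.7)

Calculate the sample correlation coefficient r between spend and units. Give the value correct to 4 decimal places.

n = 6, Σx = 938.3, Σy = 564.6, Σx² = 148286.19, Σy² = 54373.3, Σxy = 89000.34
nΣxy − ΣxΣy = 534002.04 − 529764.18 = 4237.86
nΣx² − (Σx)² = 889717.14 − 880406.89 = 9310.25; nΣy² − (Σy)² = 326239.8 − 318773.16 = 7466.64
r = 4237.86 / √(9310.25 × 7466.64) = 4237.86 / 8337.6427 ≈ 0.5083

0.5083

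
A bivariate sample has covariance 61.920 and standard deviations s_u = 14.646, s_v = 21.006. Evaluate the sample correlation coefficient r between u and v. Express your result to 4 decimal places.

r = Cov(u,v) / (s_u · s_v) = 61.920 / (14.646 × 21.006)
  = 61.920 / 307.6539 ≈ 0.2013

0.2013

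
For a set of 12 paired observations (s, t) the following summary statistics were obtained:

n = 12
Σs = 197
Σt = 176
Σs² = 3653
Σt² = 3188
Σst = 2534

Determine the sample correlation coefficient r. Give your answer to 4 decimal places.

r = (nΣst − ΣsΣt) / √[(nΣs² − (Σs)²)(nΣt² − (Σt)²)]
Numerator: 12×2534 − 197×176 = -4264
Denominator: √[(43836 − 38809)(38256 − 30976)] = √[5027 × 7280] = 6049.5091
r = -4264 / 6049.5091 ≈ -0.7049

-0.7049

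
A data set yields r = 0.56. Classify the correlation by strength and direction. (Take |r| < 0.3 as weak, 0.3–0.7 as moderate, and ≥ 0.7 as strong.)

moderate positive

r = 0.56 > 0 so the relationship is positive.
|r| = 0.56, which falls in the moderate range.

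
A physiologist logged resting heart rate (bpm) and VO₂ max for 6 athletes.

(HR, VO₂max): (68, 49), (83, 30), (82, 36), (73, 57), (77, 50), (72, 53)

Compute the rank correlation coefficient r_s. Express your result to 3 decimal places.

-0.600

Rank HR: 1, 6, 5, 3, 4, 2
Rank VO₂max: 3, 1, 2, 6, 4, 5
d = rank(HR) − rank(VO₂max): -2, 5, 3, -3, 0, -3; Σd² = 56
ρ = 1 − 6Σd² / [n(n²−1)] = 1 − 6×56 / (6×35) = 1 − 336/210 ≈ -0.600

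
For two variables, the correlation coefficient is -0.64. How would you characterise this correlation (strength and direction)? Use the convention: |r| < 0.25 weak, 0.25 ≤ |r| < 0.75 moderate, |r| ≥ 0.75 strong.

moderate negative

r = -0.64 < 0 so the relationship is negative.
|r| = 0.64, which falls in the moderate range.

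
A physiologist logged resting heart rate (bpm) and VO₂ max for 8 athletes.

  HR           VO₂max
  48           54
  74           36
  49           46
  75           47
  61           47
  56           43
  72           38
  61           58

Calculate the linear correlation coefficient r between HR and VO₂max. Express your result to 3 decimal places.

n = 8, Σx = 496, Σy = 369, Σx² = 31568, Σy² = 17403, Σxy = 22584
nΣxy − ΣxΣy = 180672 − 183024 = -2352
nΣx² − (Σx)² = 252544 − 246016 = 6528; nΣy² − (Σy)² = 139224 − 136161 = 3063
r = -2352 / √(6528 × 3063) = -2352 / 4471.6064 ≈ -0.526

-0.526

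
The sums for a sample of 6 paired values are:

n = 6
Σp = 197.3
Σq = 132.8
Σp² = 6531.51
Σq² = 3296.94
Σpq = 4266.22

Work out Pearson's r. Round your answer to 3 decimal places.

r = (nΣpq − ΣpΣq) / √[(nΣp² − (Σp)²)(nΣq² − (Σq)²)]
Numerator: 6×4266.22 − 197.3×132.8 = -604.12
Denominator: √[(39189.06 − 38927.29)(19781.64 − 17635.84)] = √[261.77 × 2145.8] = 749.4705
r = -604.12 / 749.4705 ≈ -0.806

-0.806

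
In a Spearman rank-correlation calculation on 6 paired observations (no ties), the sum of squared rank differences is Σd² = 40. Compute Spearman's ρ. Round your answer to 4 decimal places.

-0.1429

ρ = 1 − 6Σd² / [n(n²−1)] = 1 − 6×40 / (6×35)
  = 1 − 240/210 = 1 − 1.14286 ≈ -0.1429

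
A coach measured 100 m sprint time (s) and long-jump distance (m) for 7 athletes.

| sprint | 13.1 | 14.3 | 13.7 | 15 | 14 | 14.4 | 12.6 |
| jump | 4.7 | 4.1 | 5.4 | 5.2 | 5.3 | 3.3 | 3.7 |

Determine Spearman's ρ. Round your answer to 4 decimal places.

-0.0357

Rank sprint: 2, 5, 3, 7, 4, 6, 1
Rank jump: 4, 3, 7, 5, 6, 1, 2
d = rank(sprint) − rank(jump): -2, 2, -4, 2, -2, 5, -1; Σd² = 58
ρ = 1 − 6Σd² / [n(n²−1)] = 1 − 6×58 / (7×48) = 1 − 348/336 ≈ -0.0357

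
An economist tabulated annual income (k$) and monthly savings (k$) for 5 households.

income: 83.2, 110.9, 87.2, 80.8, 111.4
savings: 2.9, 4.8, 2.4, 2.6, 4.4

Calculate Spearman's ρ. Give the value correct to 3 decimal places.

Rank income: 2, 4, 3, 1, 5
Rank savings: 3, 5, 1, 2, 4
d = rank(income) − rank(savings): -1, -1, 2, -1, 1; Σd² = 8
ρ = 1 − 6Σd² / [n(n²−1)] = 1 − 6×8 / (5×24) = 1 − 48/120 ≈ 0.600

0.600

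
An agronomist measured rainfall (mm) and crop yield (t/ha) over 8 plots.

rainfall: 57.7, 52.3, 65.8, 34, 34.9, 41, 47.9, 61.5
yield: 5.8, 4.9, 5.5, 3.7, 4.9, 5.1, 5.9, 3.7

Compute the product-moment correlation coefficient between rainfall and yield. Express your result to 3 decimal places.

n = 8, Σx = 395.1, Σy = 39.5, Σx² = 20525.89, Σy² = 200.11, Σxy = 1968.9
nΣxy − ΣxΣy = 15751.2 − 15606.45 = 144.75
nΣx² − (Σx)² = 164207.12 − 156104.01 = 8103.11; nΣy² − (Σy)² = 1600.88 − 1560.25 = 40.63
r = 144.75 / √(8103.11 × 40.63) = 144.75 / 573.7851 ≈ 0.252

0.252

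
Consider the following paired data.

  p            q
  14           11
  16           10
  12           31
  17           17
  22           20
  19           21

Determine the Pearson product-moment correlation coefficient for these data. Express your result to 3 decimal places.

-0.141

n = 6, Σp = 100, Σq = 110, Σp² = 1730, Σq² = 2312, Σpq = 1814
nΣpq − ΣpΣq = 10884 − 11000 = -116
nΣp² − (Σp)² = 10380 − 10000 = 380; nΣq² − (Σq)² = 13872 − 12100 = 1772
r = -116 / √(380 × 1772) = -116 / 820.5852 ≈ -0.141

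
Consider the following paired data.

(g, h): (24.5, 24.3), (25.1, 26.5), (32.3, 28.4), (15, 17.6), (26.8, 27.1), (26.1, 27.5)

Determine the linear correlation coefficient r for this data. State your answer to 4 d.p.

0.9455

n = 6, Σg = 149.8, Σh = 151.4, Σg² = 3898, Σh² = 3899.72, Σgh = 3885.85
nΣgh − ΣgΣh = 23315.1 − 22679.72 = 635.38
nΣg² − (Σg)² = 23388 − 22440.04 = 947.96; nΣh² − (Σh)² = 23398.32 − 22921.96 = 476.36
r = 635.38 / √(947.96 × 476.36) = 635.38 / 671.9898 ≈ 0.9455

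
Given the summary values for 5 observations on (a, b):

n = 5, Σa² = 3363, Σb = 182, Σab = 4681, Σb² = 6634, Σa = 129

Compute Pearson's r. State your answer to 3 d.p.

-0.816

r = (nΣab − ΣaΣb) / √[(nΣa² − (Σa)²)(nΣb² − (Σb)²)]
Numerator: 5×4681 − 129×182 = -73
Denominator: √[(16815 − 16641)(33170 − 33124)] = √[174 × 46] = 89.4651
r = -73 / 89.4651 ≈ -0.816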